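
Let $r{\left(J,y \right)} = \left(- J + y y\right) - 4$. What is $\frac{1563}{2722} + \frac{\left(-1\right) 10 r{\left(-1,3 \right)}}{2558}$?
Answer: $\frac{1917417}{3481438} \approx 0.55075$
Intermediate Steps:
$r{\left(J,y \right)} = -4 + y^{2} - J$ ($r{\left(J,y \right)} = \left(- J + y^{2}\right) - 4 = \left(y^{2} - J\right) - 4 = -4 + y^{2} - J$)
$\frac{1563}{2722} + \frac{\left(-1\right) 10 r{\left(-1,3 \right)}}{2558} = \frac{1563}{2722} + \frac{\left(-1\right) 10 \left(-4 + 3^{2} - -1\right)}{2558} = 1563 \cdot \frac{1}{2722} + - 10 \left(-4 + 9 + 1\right) \frac{1}{2558} = \frac{1563}{2722} + \left(-10\right) 6 \cdot \frac{1}{2558} = \frac{1563}{2722} - \frac{30}{1279} = \frac{1917417}{3481438}$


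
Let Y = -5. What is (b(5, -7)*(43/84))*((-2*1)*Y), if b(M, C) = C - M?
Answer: -430/7 ≈ -61.429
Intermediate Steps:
(b(5, -7)*(43/84))*((-2*1)*Y) = ((-7 - 1*5)*(43/84))*(-2*1*(-5)) = ((-7 - 5)*(43*(1/84)))*(-2*(-5)) = -12*43/84*10 = -43/7*10 = -430/7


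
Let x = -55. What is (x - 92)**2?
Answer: 21609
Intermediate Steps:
(x - 92)**2 = (-55 - 92)**2 = (-147)**2 = 21609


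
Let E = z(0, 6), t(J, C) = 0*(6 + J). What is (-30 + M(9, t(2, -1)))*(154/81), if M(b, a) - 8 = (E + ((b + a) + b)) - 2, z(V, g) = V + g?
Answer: 0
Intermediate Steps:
t(J, C) = 0
E = 6 (E = 0 + 6 = 6)
M(b, a) = 12 + a + 2*b (M(b, a) = 8 + ((6 + ((b + a) + b)) - 2) = 8 + ((6 + ((a + b) + b)) - 2) = 8 + ((6 + (a + 2*b)) - 2) = 8 + ((6 + a + 2*b) - 2) = 8 + (4 + a + 2*b) = 12 + a + 2*b)
(-30 + M(9, t(2, -1)))*(154/81) = (-30 + (12 + 0 + 2*9))*(154/81) = (-30 + (12 + 0 + 18))*(154*(1/81)) = (-30 + 30)*(154/81) = 0*(154/81) = 0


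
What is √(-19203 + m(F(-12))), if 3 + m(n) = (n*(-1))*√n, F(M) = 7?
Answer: √(-19206 - 7*√7) ≈ 138.65*I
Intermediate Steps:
m(n) = -3 - n^(3/2) (m(n) = -3 + (n*(-1))*√n = -3 + (-n)*√n = -3 - n^(3/2))
√(-19203 + m(F(-12))) = √(-19203 + (-3 - 7^(3/2))) = √(-19203 + (-3 - 7*√7)) = √(-19206 - 7*√7)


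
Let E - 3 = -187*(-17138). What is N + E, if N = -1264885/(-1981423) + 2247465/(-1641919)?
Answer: 10426318343182445853/3253336070737 ≈ 3.2048e+6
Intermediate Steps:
E = 3204809 (E = 3 - 187*(-17138) = 3 + 3204806 = 3204809)
N = -2376340128380/3253336070737 (N = -1264885*(-1/1981423) + 2247465*(-1/1641919) = 1264885/1981423 - 2247465/1641919 = -2376340128380/3253336070737 ≈ -0.73043)
N + E = -2376340128380/3253336070737 + 3204809 = 10426318343182445853/3253336070737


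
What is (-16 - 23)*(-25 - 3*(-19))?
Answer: -1248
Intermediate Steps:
(-16 - 23)*(-25 - 3*(-19)) = -39*(-25 + 57) = -39*32 = -1248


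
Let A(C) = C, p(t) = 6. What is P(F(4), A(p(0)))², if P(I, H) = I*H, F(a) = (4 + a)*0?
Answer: 0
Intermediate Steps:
F(a) = 0
P(I, H) = H*I
P(F(4), A(p(0)))² = (6*0)² = 0² = 0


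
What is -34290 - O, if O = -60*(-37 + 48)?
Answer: -33630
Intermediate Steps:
O = -660 (O = -60*11 = -660)
-34290 - O = -34290 - 1*(-660) = -34290 + 660 = -33630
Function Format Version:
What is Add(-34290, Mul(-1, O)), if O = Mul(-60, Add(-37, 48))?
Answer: -33630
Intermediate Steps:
O = -660 (O = Mul(-60, 11) = -660)
Add(-34290, Mul(-1, O)) = Add(-34290, Mul(-1, -660)) = Add(-34290, 660) = -33630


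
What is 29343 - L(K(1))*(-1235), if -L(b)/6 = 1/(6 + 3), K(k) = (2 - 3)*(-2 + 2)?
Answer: 85559/3 ≈ 28520.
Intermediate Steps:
K(k) = 0 (K(k) = -1*0 = 0)
L(b) = -2/3 (L(b) = -6/(6 + 3) = -6/9 = -6*1/9 = -2/3)
29343 - L(K(1))*(-1235) = 29343 - (-2)*(-1235)/3 = 29343 - 1*2470/3 = 29343 - 2470/3 = 85559/3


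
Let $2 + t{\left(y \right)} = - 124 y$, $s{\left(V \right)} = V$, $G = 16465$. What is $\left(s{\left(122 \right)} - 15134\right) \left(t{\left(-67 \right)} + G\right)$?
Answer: $-371862252$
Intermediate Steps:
$t{\left(y \right)} = -2 - 124 y$
$\left(s{\left(122 \right)} - 15134\right) \left(t{\left(-67 \right)} + G\right) = \left(122 - 15134\right) \left(\left(-2 - -8308\right) + 16465\right) = - 15012 \left(\left(-2 + 8308\right) + 16465\right) = - 15012 \left(8306 + 16465\right) = \left(-15012\right) 24771 = -371862252$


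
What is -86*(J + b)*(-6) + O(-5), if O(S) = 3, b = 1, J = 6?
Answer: 3615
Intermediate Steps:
-86*(J + b)*(-6) + O(-5) = -86*(6 + 1)*(-6) + 3 = -602*(-6) + 3 = -86*(-42) + 3 = 3612 + 3 = 3615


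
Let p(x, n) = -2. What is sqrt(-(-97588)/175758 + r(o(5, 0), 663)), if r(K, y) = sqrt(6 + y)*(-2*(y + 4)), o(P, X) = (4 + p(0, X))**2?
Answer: sqrt(4287967926 - 10302106667094*sqrt(669))/87879 ≈ 185.75*I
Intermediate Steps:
o(P, X) = 4 (o(P, X) = (4 - 2)**2 = 2**2 = 4)
r(K, y) = sqrt(6 + y)*(-8 - 2*y) (r(K, y) = sqrt(6 + y)*(-2*(4 + y)) = sqrt(6 + y)*(-8 - 2*y))
sqrt(-(-97588)/175758 + r(o(5, 0), 663)) = sqrt(-(-97588)/175758 + 2*sqrt(6 + 663)*(-4 - 1*663)) = sqrt(-(-97588)/175758 + 2*sqrt(669)*(-4 - 663)) = sqrt(-1*(-48794/87879) + 2*sqrt(669)*(-667)) = sqrt(48794/87879 - 1334*sqrt(669))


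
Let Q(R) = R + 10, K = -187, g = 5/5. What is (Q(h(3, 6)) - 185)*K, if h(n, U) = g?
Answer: 32538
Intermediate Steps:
g = 1 (g = 5*(⅕) = 1)
h(n, U) = 1
Q(R) = 10 + R
(Q(h(3, 6)) - 185)*K = ((10 + 1) - 185)*(-187) = (11 - 185)*(-187) = -174*(-187) = 32538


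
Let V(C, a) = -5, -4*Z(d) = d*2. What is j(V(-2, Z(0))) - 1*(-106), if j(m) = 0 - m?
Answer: 111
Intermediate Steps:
Z(d) = -d/2 (Z(d) = -d*2/4 = -d/2)
j(m) = -m
j(V(-2, Z(0))) - 1*(-106) = -1*(-5) - 1*(-106) = 5 + 106 = 111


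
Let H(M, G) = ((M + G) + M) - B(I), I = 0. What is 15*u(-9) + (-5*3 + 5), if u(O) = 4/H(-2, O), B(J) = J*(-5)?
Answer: -190/13 ≈ -14.615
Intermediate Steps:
B(J) = -5*J
H(M, G) = G + 2*M (H(M, G) = ((M + G) + M) - (-5)*0 = ((G + M) + M) - 1*0 = (G + 2*M) + 0 = G + 2*M)
u(O) = 4/(-4 + O) (u(O) = 4/(O + 2*(-2)) = 4/(O - 4) = 4/(-4 + O))
15*u(-9) + (-5*3 + 5) = 15*(4/(-4 - 9)) + (-5*3 + 5) = 15*(4/(-13)) + (-15 + 5) = 15*(4*(-1/13)) - 10 = 15*(-4/13) - 10 = -60/13 - 10 = -190/13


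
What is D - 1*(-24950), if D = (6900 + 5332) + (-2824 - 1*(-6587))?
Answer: 40945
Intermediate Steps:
D = 15995 (D = 12232 + (-2824 + 6587) = 12232 + 3763 = 15995)
D - 1*(-24950) = 15995 - 1*(-24950) = 15995 + 24950 = 40945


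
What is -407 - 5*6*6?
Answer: -587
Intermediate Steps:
-407 - 5*6*6 = -407 - 30*6 = -407 - 1*180 = -407 - 180 = -587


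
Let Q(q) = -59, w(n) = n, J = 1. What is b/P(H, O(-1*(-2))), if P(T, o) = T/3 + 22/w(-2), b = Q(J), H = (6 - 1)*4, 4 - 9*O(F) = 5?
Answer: 177/13 ≈ 13.615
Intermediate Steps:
O(F) = -⅑ (O(F) = 4/9 - ⅑*5 = 4/9 - 5/9 = -⅑)
H = 20 (H = 5*4 = 20)
b = -59
P(T, o) = -11 + T/3 (P(T, o) = T/3 + 22/(-2) = T*(⅓) + 22*(-½) = T/3 - 11 = -11 + T/3)
b/P(H, O(-1*(-2))) = -59/(-11 + (⅓)*20) = -59/(-11 + 20/3) = -59/(-13/3) = -59*(-3/13) = 177/13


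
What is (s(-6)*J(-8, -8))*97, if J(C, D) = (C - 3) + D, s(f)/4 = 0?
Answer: 0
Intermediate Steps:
s(f) = 0 (s(f) = 4*0 = 0)
J(C, D) = -3 + C + D (J(C, D) = (-3 + C) + D = -3 + C + D)
(s(-6)*J(-8, -8))*97 = (0*(-3 - 8 - 8))*97 = (0*(-19))*97 = 0*97 = 0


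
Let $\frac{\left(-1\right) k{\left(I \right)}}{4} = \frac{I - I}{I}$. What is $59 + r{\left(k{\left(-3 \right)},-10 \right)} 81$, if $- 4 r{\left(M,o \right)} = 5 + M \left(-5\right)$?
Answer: $- \frac{169}{4} \approx -42.25$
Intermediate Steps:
$k{\left(I \right)} = 0$ ($k{\left(I \right)} = - 4 \frac{I - I}{I} = - 4 \frac{0}{I} = \left(-4\right) 0 = 0$)
$r{\left(M,o \right)} = - \frac{5}{4} + \frac{5 M}{4}$ ($r{\left(M,o \right)} = - \frac{5 + M \left(-5\right)}{4} = - \frac{5 - 5 M}{4} = - \frac{5}{4} + \frac{5 M}{4}$)
$59 + r{\left(k{\left(-3 \right)},-10 \right)} 81 = 59 + \left(- \frac{5}{4} + \frac{5}{4} \cdot 0\right) 81 = 59 + \left(- \frac{5}{4} + 0\right) 81 = 59 - \frac{405}{4} = - \frac{169}{4}$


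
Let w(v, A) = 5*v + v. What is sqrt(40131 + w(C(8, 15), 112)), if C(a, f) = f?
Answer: 3*sqrt(4469) ≈ 200.55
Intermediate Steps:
w(v, A) = 6*v
sqrt(40131 + w(C(8, 15), 112)) = sqrt(40131 + 6*15) = sqrt(40131 + 90) = sqrt(40221) = 3*sqrt(4469)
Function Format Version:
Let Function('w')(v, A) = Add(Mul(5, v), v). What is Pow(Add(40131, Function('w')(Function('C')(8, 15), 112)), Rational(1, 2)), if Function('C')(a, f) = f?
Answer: Mul(3, Pow(4469, Rational(1, 2))) ≈ 200.55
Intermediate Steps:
Function('w')(v, A) = Mul(6, v)
Pow(Add(40131, Function('w')(Function('C')(8, 15), 112)), Rational(1, 2)) = Pow(Add(40131, Mul(6, 15)), Rational(1, 2)) = Pow(Add(40131, 90), Rational(1, 2)) = Pow(40221, Rational(1, 2)) = Mul(3, Pow(4469, Rational(1, 2)))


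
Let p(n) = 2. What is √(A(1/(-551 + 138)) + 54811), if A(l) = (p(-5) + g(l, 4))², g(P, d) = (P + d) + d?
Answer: 10*√93661061/413 ≈ 234.33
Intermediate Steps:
g(P, d) = P + 2*d
A(l) = (10 + l)² (A(l) = (2 + (l + 2*4))² = (2 + (l + 8))² = (2 + (8 + l))² = (10 + l)²)
√(A(1/(-551 + 138)) + 54811) = √((10 + 1/(-551 + 138))² + 54811) = √((10 + 1/(-413))² + 54811) = √((10 - 1/413)² + 54811) = √((4129/413)² + 54811) = √(17048641/170569 + 54811) = √(9366106100/170569) = 10*√93661061/413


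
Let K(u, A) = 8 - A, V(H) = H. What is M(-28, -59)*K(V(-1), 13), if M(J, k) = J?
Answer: 140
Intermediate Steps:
M(-28, -59)*K(V(-1), 13) = -28*(8 - 1*13) = -28*(8 - 13) = -28*(-5) = 140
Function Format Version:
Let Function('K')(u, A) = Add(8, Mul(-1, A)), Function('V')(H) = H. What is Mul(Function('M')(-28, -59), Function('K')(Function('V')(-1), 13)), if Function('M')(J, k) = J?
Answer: 140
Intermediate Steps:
Mul(Function('M')(-28, -59), Function('K')(Function('V')(-1), 13)) = Mul(-28, Add(8, Mul(-1, 13))) = Mul(-28, Add(8, -13)) = Mul(-28, -5) = 140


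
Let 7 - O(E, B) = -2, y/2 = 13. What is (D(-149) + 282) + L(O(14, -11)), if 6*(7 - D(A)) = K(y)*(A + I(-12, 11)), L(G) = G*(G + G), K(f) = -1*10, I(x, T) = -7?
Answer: 191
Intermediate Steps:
y = 26 (y = 2*13 = 26)
O(E, B) = 9 (O(E, B) = 7 - 1*(-2) = 7 + 2 = 9)
K(f) = -10
L(G) = 2*G² (L(G) = G*(2*G) = 2*G²)
D(A) = -14/3 + 5*A/3 (D(A) = 7 - (-5)*(A - 7)/3 = 7 - (-5)*(-7 + A)/3 = 7 - (70 - 10*A)/6 = 7 + (-35/3 + 5*A/3) = -14/3 + 5*A/3)
(D(-149) + 282) + L(O(14, -11)) = ((-14/3 + (5/3)*(-149)) + 282) + 2*9² = ((-14/3 - 745/3) + 282) + 2*81 = (-253 + 282) + 162 = 29 + 162 = 191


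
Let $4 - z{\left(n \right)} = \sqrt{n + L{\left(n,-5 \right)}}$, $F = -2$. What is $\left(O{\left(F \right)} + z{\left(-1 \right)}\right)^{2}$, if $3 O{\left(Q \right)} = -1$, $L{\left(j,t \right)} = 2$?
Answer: $\frac{64}{9} \approx 7.1111$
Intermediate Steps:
$O{\left(Q \right)} = - \frac{1}{3}$ ($O{\left(Q \right)} = \frac{1}{3} \left(-1\right) = - \frac{1}{3}$)
$z{\left(n \right)} = 4 - \sqrt{2 + n}$ ($z{\left(n \right)} = 4 - \sqrt{n + 2} = 4 - \sqrt{2 + n}$)
$\left(O{\left(F \right)} + z{\left(-1 \right)}\right)^{2} = \left(- \frac{1}{3} + \left(4 - \sqrt{2 - 1}\right)\right)^{2} = \left(- \frac{1}{3} + \left(4 - \sqrt{1}\right)\right)^{2} = \left(- \frac{1}{3} + \left(4 - 1\right)\right)^{2} = \left(- \frac{1}{3} + 3\right)^{2} = \left(\frac{8}{3}\right)^{2} = \frac{64}{9}$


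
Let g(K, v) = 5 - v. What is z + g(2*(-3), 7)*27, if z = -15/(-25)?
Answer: -267/5 ≈ -53.400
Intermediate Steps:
z = ⅗ (z = -15*(-1/25) = ⅗ ≈ 0.60000)
z + g(2*(-3), 7)*27 = ⅗ + (5 - 1*7)*27 = ⅗ + (5 - 7)*27 = ⅗ - 2*27 = ⅗ - 54 = -267/5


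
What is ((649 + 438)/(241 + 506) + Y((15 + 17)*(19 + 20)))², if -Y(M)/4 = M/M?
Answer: 3613801/558009 ≈ 6.4762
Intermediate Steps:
Y(M) = -4 (Y(M) = -4*M/M = -4*1 = -4)
((649 + 438)/(241 + 506) + Y((15 + 17)*(19 + 20)))² = ((649 + 438)/(241 + 506) - 4)² = (1087/747 - 4)² = (-1901/747)² = 3613801/558009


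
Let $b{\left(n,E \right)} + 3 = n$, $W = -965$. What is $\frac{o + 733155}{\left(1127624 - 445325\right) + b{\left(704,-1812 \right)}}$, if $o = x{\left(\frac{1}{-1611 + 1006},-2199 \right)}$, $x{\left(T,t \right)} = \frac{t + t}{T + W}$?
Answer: $\frac{21401880591}{19937657900} \approx 1.0734$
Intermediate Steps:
$b{\left(n,E \right)} = -3 + n$
$x{\left(T,t \right)} = \frac{2 t}{-965 + T}$ ($x{\left(T,t \right)} = \frac{t + t}{T - 965} = \frac{2 t}{-965 + T}$)
$o = \frac{1330395}{291913}$ ($o = 2 \left(-2199\right) \frac{1}{-965 + \frac{1}{-1611 + 1006}} = 2 \left(-2199\right) \frac{1}{-965 + \frac{1}{-605}} = 2 \left(-2199\right) \frac{1}{-965 - \frac{1}{605}} = 2 \left(-2199\right) \frac{1}{- \frac{583826}{605}} = 2 \left(-2199\right) \left(- \frac{605}{583826}\right) = \frac{1330395}{291913} \approx 4.5575$)
$\frac{o + 733155}{\left(1127624 - 445325\right) + b{\left(704,-1812 \right)}} = \frac{\frac{1330395}{291913} + 733155}{\left(1127624 - 445325\right) + \left(-3 + 704\right)} = \frac{214018805910}{291913 \left(\left(1127624 - 445325\right) + 701\right)} = \frac{214018805910}{291913 \left(682299 + 701\right)} = \frac{214018805910}{291913 \cdot 683000} = \frac{214018805910}{291913} \cdot \frac{1}{683000} = \frac{21401880591}{19937657900}$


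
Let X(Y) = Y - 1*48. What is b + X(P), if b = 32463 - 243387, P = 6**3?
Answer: -210756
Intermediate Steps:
P = 216
X(Y) = -48 + Y (X(Y) = Y - 48 = -48 + Y)
b = -210924
b + X(P) = -210924 + (-48 + 216) = -210924 + 168 = -210756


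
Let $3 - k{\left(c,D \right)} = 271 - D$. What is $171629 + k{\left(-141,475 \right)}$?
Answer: $171836$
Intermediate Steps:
$k{\left(c,D \right)} = -268 + D$ ($k{\left(c,D \right)} = 3 - \left(271 - D\right) = 3 + \left(-271 + D\right) = -268 + D$)
$171629 + k{\left(-141,475 \right)} = 171629 + \left(-268 + 475\right) = 171629 + 207 = 171836$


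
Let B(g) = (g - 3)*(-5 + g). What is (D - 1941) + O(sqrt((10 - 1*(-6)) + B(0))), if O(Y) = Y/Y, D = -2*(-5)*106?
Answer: -880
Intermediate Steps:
B(g) = (-5 + g)*(-3 + g) (B(g) = (-3 + g)*(-5 + g) = (-5 + g)*(-3 + g))
D = 1060 (D = 10*106 = 1060)
O(Y) = 1
(D - 1941) + O(sqrt((10 - 1*(-6)) + B(0))) = (1060 - 1941) + 1 = -881 + 1 = -880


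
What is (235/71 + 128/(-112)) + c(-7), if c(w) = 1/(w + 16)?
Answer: 10190/4473 ≈ 2.2781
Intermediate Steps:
c(w) = 1/(16 + w)
(235/71 + 128/(-112)) + c(-7) = (235/71 + 128/(-112)) + 1/(16 - 7) = (235*(1/71) + 128*(-1/112)) + 1/9 = (235/71 - 8/7) + ⅑ = 1077/497 + ⅑ = 10190/4473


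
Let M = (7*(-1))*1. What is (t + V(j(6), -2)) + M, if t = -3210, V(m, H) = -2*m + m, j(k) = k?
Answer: -3223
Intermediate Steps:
V(m, H) = -m
M = -7 (M = -7*1 = -7)
(t + V(j(6), -2)) + M = (-3210 - 1*6) - 7 = (-3210 - 6) - 7 = -3216 - 7 = -3223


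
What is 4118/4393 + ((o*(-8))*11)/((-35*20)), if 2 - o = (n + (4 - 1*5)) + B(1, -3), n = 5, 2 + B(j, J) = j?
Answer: 624004/768775 ≈ 0.81169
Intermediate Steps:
B(j, J) = -2 + j
o = -1 (o = 2 - ((5 + (4 - 1*5)) + (-2 + 1)) = 2 - ((5 + (4 - 5)) - 1) = 2 - ((5 - 1) - 1) = 2 - (4 - 1) = 2 - 1*3 = 2 - 3 = -1)
4118/4393 + ((o*(-8))*11)/((-35*20)) = 4118/4393 + (-1*(-8)*11)/((-35*20)) = 4118*(1/4393) + (8*11)/(-700) = 4118/4393 + 88*(-1/700) = 4118/4393 - 22/175 = 624004/768775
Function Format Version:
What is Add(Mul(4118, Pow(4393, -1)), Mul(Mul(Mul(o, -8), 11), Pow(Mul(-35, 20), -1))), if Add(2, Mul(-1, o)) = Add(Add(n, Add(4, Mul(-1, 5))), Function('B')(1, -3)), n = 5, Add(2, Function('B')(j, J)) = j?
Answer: Rational(624004, 768775) ≈ 0.81169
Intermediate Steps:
Function('B')(j, J) = Add(-2, j)
o = -1 (o = Add(2, Mul(-1, Add(Add(5, Add(4, Mul(-1, 5))), Add(-2, 1)))) = Add(2, Mul(-1, Add(Add(5, Add(4, -5)), -1))) = Add(2, Mul(-1, Add(Add(5, -1), -1))) = Add(2, Mul(-1, Add(4, -1))) = Add(2, Mul(-1, 3)) = Add(2, -3) = -1)
Add(Mul(4118, Pow(4393, -1)), Mul(Mul(Mul(o, -8), 11), Pow(Mul(-35, 20), -1))) = Add(Mul(4118, Pow(4393, -1)), Mul(Mul(Mul(-1, -8), 11), Pow(Mul(-35, 20), -1))) = Add(Mul(4118, Rational(1, 4393)), Mul(Mul(8, 11), Pow(-700, -1))) = Add(Rational(4118, 4393), Mul(88, Rational(-1, 700))) = Add(Rational(4118, 4393), Rational(-22, 175)) = Rational(624004, 768775)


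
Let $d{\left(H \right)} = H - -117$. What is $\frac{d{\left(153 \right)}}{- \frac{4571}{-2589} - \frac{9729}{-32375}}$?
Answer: $\frac{11315548125}{86587253} \approx 130.68$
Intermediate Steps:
$d{\left(H \right)} = 117 + H$ ($d{\left(H \right)} = H + 117 = 117 + H$)
$\frac{d{\left(153 \right)}}{- \frac{4571}{-2589} - \frac{9729}{-32375}} = \frac{117 + 153}{- \frac{4571}{-2589} - \frac{9729}{-32375}} = \frac{270}{\left(-4571\right) \left(- \frac{1}{2589}\right) - - \frac{9729}{32375}} = \frac{270}{\frac{4571}{2589} + \frac{9729}{32375}} = \frac{270}{\frac{173174506}{83818875}} = 270 \cdot \frac{83818875}{173174506} = \frac{11315548125}{86587253}$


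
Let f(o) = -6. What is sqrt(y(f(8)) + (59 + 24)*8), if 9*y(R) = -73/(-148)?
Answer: sqrt(32727277)/222 ≈ 25.769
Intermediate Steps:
y(R) = 73/1332 (y(R) = (-73/(-148))/9 = (-73*(-1/148))/9 = (1/9)*(73/148) = 73/1332)
sqrt(y(f(8)) + (59 + 24)*8) = sqrt(73/1332 + (59 + 24)*8) = sqrt(73/1332 + 83*8) = sqrt(73/1332 + 664) = sqrt(884521/1332) = sqrt(32727277)/222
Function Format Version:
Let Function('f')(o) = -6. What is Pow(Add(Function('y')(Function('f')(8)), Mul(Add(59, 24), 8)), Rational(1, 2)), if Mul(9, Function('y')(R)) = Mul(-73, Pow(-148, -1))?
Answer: Mul(Rational(1, 222), Pow(32727277, Rational(1, 2))) ≈ 25.769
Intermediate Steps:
Function('y')(R) = Rational(73, 1332) (Function('y')(R) = Mul(Rational(1, 9), Mul(-73, Pow(-148, -1))) = Mul(Rational(1, 9), Mul(-73, Rational(-1, 148))) = Mul(Rational(1, 9), Rational(73, 148)) = Rational(73, 1332))
Pow(Add(Function('y')(Function('f')(8)), Mul(Add(59, 24), 8)), Rational(1, 2)) = Pow(Add(Rational(73, 1332), Mul(Add(59, 24), 8)), Rational(1, 2)) = Pow(Add(Rational(73, 1332), Mul(83, 8)), Rational(1, 2)) = Pow(Add(Rational(73, 1332), 664), Rational(1, 2)) = Pow(Rational(884521, 1332), Rational(1, 2)) = Mul(Rational(1, 222), Pow(32727277, Rational(1, 2)))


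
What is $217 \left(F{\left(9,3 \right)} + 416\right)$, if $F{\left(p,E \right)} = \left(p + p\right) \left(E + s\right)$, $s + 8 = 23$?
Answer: $160580$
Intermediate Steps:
$s = 15$ ($s = -8 + 23 = 15$)
$F{\left(p,E \right)} = 2 p \left(15 + E\right)$ ($F{\left(p,E \right)} = \left(p + p\right) \left(E + 15\right) = 2 p \left(15 + E\right)$)
$217 \left(F{\left(9,3 \right)} + 416\right) = 217 \left(2 \cdot 9 \left(15 + 3\right) + 416\right) = 217 \left(2 \cdot 9 \cdot 18 + 416\right) = 217 \left(324 + 416\right) = 217 \cdot 740 = 160580$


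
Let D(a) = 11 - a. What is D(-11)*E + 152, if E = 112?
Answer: 2616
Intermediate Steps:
D(-11)*E + 152 = (11 - 1*(-11))*112 + 152 = (11 + 11)*112 + 152 = 22*112 + 152 = 2464 + 152 = 2616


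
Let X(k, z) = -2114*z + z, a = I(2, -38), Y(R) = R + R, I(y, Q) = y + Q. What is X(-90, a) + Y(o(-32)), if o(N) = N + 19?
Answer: 76042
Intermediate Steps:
I(y, Q) = Q + y
o(N) = 19 + N
Y(R) = 2*R
a = -36 (a = -38 + 2 = -36)
X(k, z) = -2113*z
X(-90, a) + Y(o(-32)) = -2113*(-36) + 2*(19 - 32) = 76068 + 2*(-13) = 76068 - 26 = 76042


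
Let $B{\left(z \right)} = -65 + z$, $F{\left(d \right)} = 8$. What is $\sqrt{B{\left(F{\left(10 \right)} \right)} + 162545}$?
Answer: $2 \sqrt{40622} \approx 403.1$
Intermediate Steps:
$\sqrt{B{\left(F{\left(10 \right)} \right)} + 162545} = \sqrt{\left(-65 + 8\right) + 162545} = \sqrt{-57 + 162545} = \sqrt{162488} = 2 \sqrt{40622}$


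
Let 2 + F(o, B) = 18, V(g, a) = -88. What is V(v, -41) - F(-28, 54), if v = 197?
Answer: -104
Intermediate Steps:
F(o, B) = 16 (F(o, B) = -2 + 18 = 16)
V(v, -41) - F(-28, 54) = -88 - 1*16 = -88 - 16 = -104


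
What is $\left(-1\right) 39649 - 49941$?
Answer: $-89590$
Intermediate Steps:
$\left(-1\right) 39649 - 49941 = -39649 - 49941 = -89590$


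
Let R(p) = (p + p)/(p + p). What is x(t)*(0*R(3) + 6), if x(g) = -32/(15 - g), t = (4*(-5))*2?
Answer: -192/55 ≈ -3.4909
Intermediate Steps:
R(p) = 1 (R(p) = (2*p)/((2*p)) = (2*p)*(1/(2*p)) = 1)
t = -40 (t = -20*2 = -40)
x(t)*(0*R(3) + 6) = (32/(-15 - 40))*(0*1 + 6) = (32/(-55))*(0 + 6) = (32*(-1/55))*6 = -32/55*6 = -192/55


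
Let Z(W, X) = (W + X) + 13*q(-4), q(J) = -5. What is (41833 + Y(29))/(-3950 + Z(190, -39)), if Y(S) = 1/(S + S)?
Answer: -2426315/224112 ≈ -10.826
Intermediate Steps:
Z(W, X) = -65 + W + X (Z(W, X) = (W + X) + 13*(-5) = (W + X) - 65 = -65 + W + X)
Y(S) = 1/(2*S)
(41833 + Y(29))/(-3950 + Z(190, -39)) = (41833 + (1/2)/29)/(-3950 + (-65 + 190 - 39)) = (41833 + (1/2)*(1/29))/(-3950 + 86) = (41833 + 1/58)/(-3864) = (2426315/58)*(-1/3864) = -2426315/224112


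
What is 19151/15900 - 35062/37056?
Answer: 2113523/8183200 ≈ 0.25828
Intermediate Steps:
19151/15900 - 35062/37056 = 19151*(1/15900) - 35062*1/37056 = 19151/15900 - 17531/18528 = 2113523/8183200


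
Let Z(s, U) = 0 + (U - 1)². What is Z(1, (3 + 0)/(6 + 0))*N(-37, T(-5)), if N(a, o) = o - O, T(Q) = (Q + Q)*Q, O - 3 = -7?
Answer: 27/2 ≈ 13.500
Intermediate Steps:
O = -4 (O = 3 - 7 = -4)
Z(s, U) = (-1 + U)² (Z(s, U) = 0 + (-1 + U)² = (-1 + U)²)
T(Q) = 2*Q² (T(Q) = (2*Q)*Q = 2*Q²)
N(a, o) = 4 + o (N(a, o) = o - 1*(-4) = o + 4 = 4 + o)
Z(1, (3 + 0)/(6 + 0))*N(-37, T(-5)) = (-1 + (3 + 0)/(6 + 0))²*(4 + 2*(-5)²) = (-1 + 3/6)²*(4 + 2*25) = (-1 + 3*(⅙))²*(4 + 50) = (-1 + ½)²*54 = (-½)²*54 = (¼)*54 = 27/2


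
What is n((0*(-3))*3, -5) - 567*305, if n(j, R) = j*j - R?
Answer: -172930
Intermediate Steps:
n(j, R) = j² - R
n((0*(-3))*3, -5) - 567*305 = (((0*(-3))*3)² - 1*(-5)) - 567*305 = ((0*3)² + 5) - 172935 = (0² + 5) - 172935 = (0 + 5) - 172935 = 5 - 172935 = -172930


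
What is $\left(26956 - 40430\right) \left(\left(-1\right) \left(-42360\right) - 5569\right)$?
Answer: $-495721934$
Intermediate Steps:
$\left(26956 - 40430\right) \left(\left(-1\right) \left(-42360\right) - 5569\right) = - 13474 \left(42360 - 5569\right) = \left(-13474\right) 36791 = -495721934$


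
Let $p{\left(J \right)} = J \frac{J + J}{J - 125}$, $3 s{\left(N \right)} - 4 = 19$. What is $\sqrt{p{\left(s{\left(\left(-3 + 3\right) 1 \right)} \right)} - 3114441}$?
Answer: $\frac{i \sqrt{54266037441}}{132} \approx 1764.8 i$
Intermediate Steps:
$s{\left(N \right)} = \frac{23}{3}$ ($s{\left(N \right)} = \frac{4}{3} + \frac{1}{3} \cdot 19 = \frac{4}{3} + \frac{19}{3} = \frac{23}{3}$)
$p{\left(J \right)} = \frac{2 J^{2}}{-125 + J}$ ($p{\left(J \right)} = J \frac{2 J}{-125 + J} = \frac{2 J^{2}}{-125 + J}$)
$\sqrt{p{\left(s{\left(\left(-3 + 3\right) 1 \right)} \right)} - 3114441} = \sqrt{\frac{2 \left(\frac{23}{3}\right)^{2}}{-125 + \frac{23}{3}} - 3114441} = \sqrt{2 \cdot \frac{529}{9} \frac{1}{- \frac{352}{3}} - 3114441} = \sqrt{2 \cdot \frac{529}{9} \left(- \frac{3}{352}\right) - 3114441} = \sqrt{- \frac{529}{528} - 3114441} = \sqrt{- \frac{1644425377}{528}} = \frac{i \sqrt{54266037441}}{132}$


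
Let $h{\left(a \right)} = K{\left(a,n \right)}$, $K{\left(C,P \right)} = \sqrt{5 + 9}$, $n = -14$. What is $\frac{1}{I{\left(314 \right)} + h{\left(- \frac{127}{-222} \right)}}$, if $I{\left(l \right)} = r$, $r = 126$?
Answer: $\frac{9}{1133} - \frac{\sqrt{14}}{15862} \approx 0.0077076$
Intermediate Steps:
$K{\left(C,P \right)} = \sqrt{14}$
$h{\left(a \right)} = \sqrt{14}$
$I{\left(l \right)} = 126$
$\frac{1}{I{\left(314 \right)} + h{\left(- \frac{127}{-222} \right)}} = \frac{1}{126 + \sqrt{14}}$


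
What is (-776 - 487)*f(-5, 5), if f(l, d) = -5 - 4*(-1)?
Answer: 1263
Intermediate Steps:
f(l, d) = -1 (f(l, d) = -5 + 4 = -1)
(-776 - 487)*f(-5, 5) = (-776 - 487)*(-1) = -1263*(-1) = 1263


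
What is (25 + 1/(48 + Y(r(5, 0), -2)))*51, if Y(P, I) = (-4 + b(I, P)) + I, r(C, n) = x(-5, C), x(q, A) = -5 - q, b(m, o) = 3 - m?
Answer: 59976/47 ≈ 1276.1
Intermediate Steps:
r(C, n) = 0 (r(C, n) = -5 - 1*(-5) = -5 + 5 = 0)
Y(P, I) = -1 (Y(P, I) = (-4 + (3 - I)) + I = (-1 - I) + I = -1)
(25 + 1/(48 + Y(r(5, 0), -2)))*51 = (25 + 1/(48 - 1))*51 = (25 + 1/47)*51 = (1176/47)*51 = 59976/47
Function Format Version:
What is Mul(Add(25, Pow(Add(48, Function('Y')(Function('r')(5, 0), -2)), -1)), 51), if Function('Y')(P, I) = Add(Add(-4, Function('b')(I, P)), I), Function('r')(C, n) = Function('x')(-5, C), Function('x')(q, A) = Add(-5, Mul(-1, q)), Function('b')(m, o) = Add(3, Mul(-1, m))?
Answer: Rational(59976, 47) ≈ 1276.1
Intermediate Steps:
Function('r')(C, n) = 0 (Function('r')(C, n) = Add(-5, Mul(-1, -5)) = Add(-5, 5) = 0)
Function('Y')(P, I) = -1 (Function('Y')(P, I) = Add(Add(-4, Add(3, Mul(-1, I))), I) = Add(Add(-1, Mul(-1, I)), I) = -1)
Mul(Add(25, Pow(Add(48, Function('Y')(Function('r')(5, 0), -2)), -1)), 51) = Mul(Add(25, Pow(Add(48, -1), -1)), 51) = Mul(Add(25, Pow(47, -1)), 51) = Mul(Add(25, Rational(1, 47)), 51) = Mul(Rational(1176, 47), 51) = Rational(59976, 47)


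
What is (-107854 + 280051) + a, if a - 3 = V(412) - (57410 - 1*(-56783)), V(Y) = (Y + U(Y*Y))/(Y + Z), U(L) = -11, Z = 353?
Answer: 44375756/765 ≈ 58008.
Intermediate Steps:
V(Y) = (-11 + Y)/(353 + Y) (V(Y) = (Y - 11)/(Y + 353) = (-11 + Y)/(353 + Y))
a = -87354949/765 (a = 3 + ((-11 + 412)/(353 + 412) - (57410 - 1*(-56783))) = 3 + (401/765 - (57410 + 56783)) = 3 + ((1/765)*401 - 1*114193) = 3 + (401/765 - 114193) = 3 - 87357244/765 = -87354949/765 ≈ -1.1419e+5)
(-107854 + 280051) + a = (-107854 + 280051) - 87354949/765 = 172197 - 87354949/765 = 44375756/765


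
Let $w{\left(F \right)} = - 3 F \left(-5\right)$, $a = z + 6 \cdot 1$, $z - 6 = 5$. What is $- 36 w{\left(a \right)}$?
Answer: $-9180$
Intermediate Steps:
$z = 11$ ($z = 6 + 5 = 11$)
$a = 17$ ($a = 11 + 6 \cdot 1 = 11 + 6 = 17$)
$w{\left(F \right)} = 15 F$
$- 36 w{\left(a \right)} = - 36 \cdot 15 \cdot 17 = \left(-36\right) 255 = -9180$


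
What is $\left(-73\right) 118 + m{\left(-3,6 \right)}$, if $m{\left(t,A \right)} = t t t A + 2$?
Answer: $-8774$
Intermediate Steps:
$m{\left(t,A \right)} = 2 + A t^{3}$ ($m{\left(t,A \right)} = t^{2} t A + 2 = t^{3} A + 2 = A t^{3} + 2 = 2 + A t^{3}$)
$\left(-73\right) 118 + m{\left(-3,6 \right)} = \left(-73\right) 118 + \left(2 + 6 \left(-3\right)^{3}\right) = -8614 + \left(2 + 6 \left(-27\right)\right) = -8614 + \left(2 - 162\right) = -8614 - 160 = -8774$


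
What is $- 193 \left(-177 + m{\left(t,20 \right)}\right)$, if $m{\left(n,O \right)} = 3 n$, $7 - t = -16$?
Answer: $20844$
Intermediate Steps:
$t = 23$ ($t = 7 - -16 = 7 + 16 = 23$)
$- 193 \left(-177 + m{\left(t,20 \right)}\right) = - 193 \left(-177 + 3 \cdot 23\right) = - 193 \left(-177 + 69\right) = \left(-193\right) \left(-108\right) = 20844$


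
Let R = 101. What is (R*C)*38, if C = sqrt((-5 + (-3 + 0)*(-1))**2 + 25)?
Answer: 3838*sqrt(29) ≈ 20668.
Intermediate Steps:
C = sqrt(29) (C = sqrt((-5 - 3*(-1))**2 + 25) = sqrt((-5 + 3)**2 + 25) = sqrt((-2)**2 + 25) = sqrt(4 + 25) = sqrt(29) ≈ 5.3852)
(R*C)*38 = (101*sqrt(29))*38 = 3838*sqrt(29)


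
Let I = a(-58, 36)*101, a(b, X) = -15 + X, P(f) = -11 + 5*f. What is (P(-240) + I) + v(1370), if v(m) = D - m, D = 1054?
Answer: 594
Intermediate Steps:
v(m) = 1054 - m
I = 2121 (I = (-15 + 36)*101 = 21*101 = 2121)
(P(-240) + I) + v(1370) = ((-11 + 5*(-240)) + 2121) + (1054 - 1*1370) = ((-11 - 1200) + 2121) + (1054 - 1370) = (-1211 + 2121) - 316 = 910 - 316 = 594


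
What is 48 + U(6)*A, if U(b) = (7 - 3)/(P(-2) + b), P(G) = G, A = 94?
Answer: 142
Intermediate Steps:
U(b) = 4/(-2 + b) (U(b) = (7 - 3)/(-2 + b) = 4/(-2 + b))
48 + U(6)*A = 48 + (4/(-2 + 6))*94 = 48 + (4/4)*94 = 48 + (4*(¼))*94 = 48 + 1*94 = 48 + 94 = 142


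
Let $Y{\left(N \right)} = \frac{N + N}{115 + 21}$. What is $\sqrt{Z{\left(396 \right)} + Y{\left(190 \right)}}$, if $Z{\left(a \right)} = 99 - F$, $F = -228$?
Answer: $\frac{\sqrt{381242}}{34} \approx 18.16$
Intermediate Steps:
$Y{\left(N \right)} = \frac{N}{68}$ ($Y{\left(N \right)} = \frac{2 N}{136} = 2 N \frac{1}{136} = \frac{N}{68}$)
$Z{\left(a \right)} = 327$ ($Z{\left(a \right)} = 99 - -228 = 99 + 228 = 327$)
$\sqrt{Z{\left(396 \right)} + Y{\left(190 \right)}} = \sqrt{327 + \frac{1}{68} \cdot 190} = \sqrt{327 + \frac{95}{34}} = \sqrt{\frac{11213}{34}} = \frac{\sqrt{381242}}{34}$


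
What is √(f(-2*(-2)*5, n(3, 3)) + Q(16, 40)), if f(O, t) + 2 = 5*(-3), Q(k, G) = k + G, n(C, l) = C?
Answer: √39 ≈ 6.2450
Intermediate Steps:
Q(k, G) = G + k
f(O, t) = -17 (f(O, t) = -2 + 5*(-3) = -2 - 15 = -17)
√(f(-2*(-2)*5, n(3, 3)) + Q(16, 40)) = √(-17 + (40 + 16)) = √(-17 + 56) = √39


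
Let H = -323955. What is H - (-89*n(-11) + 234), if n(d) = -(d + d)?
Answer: -322231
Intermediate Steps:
n(d) = -2*d
H - (-89*n(-11) + 234) = -323955 - (-(-178)*(-11) + 234) = -323955 - (-89*22 + 234) = -323955 - (-1958 + 234) = -323955 - 1*(-1724) = -323955 + 1724 = -322231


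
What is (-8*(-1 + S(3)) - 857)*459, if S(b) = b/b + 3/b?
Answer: -397035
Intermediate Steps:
S(b) = 1 + 3/b
(-8*(-1 + S(3)) - 857)*459 = (-8*(-1 + (3 + 3)/3) - 857)*459 = (-8*(-1 + (⅓)*6) - 857)*459 = (-8*(-1 + 2) - 857)*459 = (-8*1 - 857)*459 = (-8 - 857)*459 = -865*459 = -397035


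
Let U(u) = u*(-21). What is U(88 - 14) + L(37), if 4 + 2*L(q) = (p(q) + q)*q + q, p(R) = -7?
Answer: -1965/2 ≈ -982.50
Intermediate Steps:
U(u) = -21*u
L(q) = -2 + q/2 + q*(-7 + q)/2 (L(q) = -2 + ((-7 + q)*q + q)/2 = -2 + (q*(-7 + q) + q)/2 = -2 + (q + q*(-7 + q))/2 = -2 + (q/2 + q*(-7 + q)/2) = -2 + q/2 + q*(-7 + q)/2)
U(88 - 14) + L(37) = -21*(88 - 14) + (-2 + (½)*37² - 3*37) = -21*74 + (-2 + (½)*1369 - 111) = -1554 + (-2 + 1369/2 - 111) = -1554 + 1143/2 = -1965/2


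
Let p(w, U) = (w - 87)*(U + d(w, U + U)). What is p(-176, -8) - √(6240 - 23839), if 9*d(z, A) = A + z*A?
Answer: -717464/9 - I*√17599 ≈ -79718.0 - 132.66*I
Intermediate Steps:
d(z, A) = A/9 + A*z/9 (d(z, A) = (A + z*A)/9 = (A + A*z)/9 = A/9 + A*z/9)
p(w, U) = (-87 + w)*(U + 2*U*(1 + w)/9) (p(w, U) = (w - 87)*(U + (U + U)*(1 + w)/9) = (-87 + w)*(U + (2*U)*(1 + w)/9) = (-87 + w)*(U + 2*U*(1 + w)/9))
p(-176, -8) - √(6240 - 23839) = (⅑)*(-8)*(-957 - 163*(-176) + 2*(-176)²) - √(6240 - 23839) = (⅑)*(-8)*(-957 + 28688 + 2*30976) - √(-17599) = (⅑)*(-8)*(-957 + 28688 + 61952) - I*√17599 = (⅑)*(-8)*89683 - I*√17599 = -717464/9 - I*√17599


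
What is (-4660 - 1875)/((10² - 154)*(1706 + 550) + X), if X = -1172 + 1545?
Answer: 6535/121451 ≈ 0.053808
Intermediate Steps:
X = 373
(-4660 - 1875)/((10² - 154)*(1706 + 550) + X) = (-4660 - 1875)/((10² - 154)*(1706 + 550) + 373) = -6535/((100 - 154)*2256 + 373) = -6535/(-54*2256 + 373) = -6535/(-121824 + 373) = -6535/(-121451) = -6535*(-1/121451) = 6535/121451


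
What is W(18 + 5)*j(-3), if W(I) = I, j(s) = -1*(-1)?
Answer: 23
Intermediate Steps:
j(s) = 1
W(18 + 5)*j(-3) = (18 + 5)*1 = 23*1 = 23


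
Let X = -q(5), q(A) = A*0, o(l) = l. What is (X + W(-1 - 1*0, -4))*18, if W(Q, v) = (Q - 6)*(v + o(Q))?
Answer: 630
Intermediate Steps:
W(Q, v) = (-6 + Q)*(Q + v) (W(Q, v) = (Q - 6)*(v + Q) = (-6 + Q)*(Q + v))
q(A) = 0
X = 0 (X = -1*0 = 0)
(X + W(-1 - 1*0, -4))*18 = (0 + ((-1 - 1*0)**2 - 6*(-1 - 1*0) - 6*(-4) + (-1 - 1*0)*(-4)))*18 = (0 + ((-1 + 0)**2 - 6*(-1 + 0) + 24 + (-1 + 0)*(-4)))*18 = (0 + ((-1)**2 - 6*(-1) + 24 - 1*(-4)))*18 = (0 + (1 + 6 + 24 + 4))*18 = (0 + 35)*18 = 35*18 = 630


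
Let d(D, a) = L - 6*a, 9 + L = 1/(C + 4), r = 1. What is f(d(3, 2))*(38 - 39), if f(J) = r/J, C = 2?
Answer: 6/125 ≈ 0.048000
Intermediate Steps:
L = -53/6 (L = -9 + 1/(2 + 4) = -9 + 1/6 = -9 + ⅙ = -53/6 ≈ -8.8333)
d(D, a) = -53/6 - 6*a
f(J) = 1/J
f(d(3, 2))*(38 - 39) = (38 - 39)/(-53/6 - 6*2) = -1/(-53/6 - 12) = -1/(-125/6) = -6/125*(-1) = 6/125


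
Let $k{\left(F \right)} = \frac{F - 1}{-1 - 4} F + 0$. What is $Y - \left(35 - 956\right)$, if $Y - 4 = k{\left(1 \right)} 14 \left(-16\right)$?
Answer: $925$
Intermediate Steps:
$k{\left(F \right)} = F \left(\frac{1}{5} - \frac{F}{5}\right)$ ($k{\left(F \right)} = \frac{-1 + F}{-5} F + 0 = \left(-1 + F\right) \left(- \frac{1}{5}\right) F + 0 = \left(\frac{1}{5} - \frac{F}{5}\right) F + 0 = F \left(\frac{1}{5} - \frac{F}{5}\right) + 0 = F \left(\frac{1}{5} - \frac{F}{5}\right)$)
$Y = 4$ ($Y = 4 + \frac{1}{5} \cdot 1 \left(1 - 1\right) 14 \left(-16\right) = 4 + \frac{1}{5} \cdot 1 \cdot 0 \cdot 14 \left(-16\right) = 4 + 0 \cdot 14 \left(-16\right) = 4 + 0 \left(-16\right) = 4 + 0 = 4$)
$Y - \left(35 - 956\right) = 4 - \left(35 - 956\right) = 4 - -921 = 4 + 921 = 925$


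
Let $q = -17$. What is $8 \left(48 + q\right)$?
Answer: $248$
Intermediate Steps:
$8 \left(48 + q\right) = 8 \left(48 - 17\right) = 8 \cdot 31 = 248$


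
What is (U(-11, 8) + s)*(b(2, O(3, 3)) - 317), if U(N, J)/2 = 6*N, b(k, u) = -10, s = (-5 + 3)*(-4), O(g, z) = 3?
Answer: 40548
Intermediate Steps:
s = 8 (s = -2*(-4) = 8)
U(N, J) = 12*N (U(N, J) = 2*(6*N) = 12*N)
(U(-11, 8) + s)*(b(2, O(3, 3)) - 317) = (12*(-11) + 8)*(-10 - 317) = (-132 + 8)*(-327) = -124*(-327) = 40548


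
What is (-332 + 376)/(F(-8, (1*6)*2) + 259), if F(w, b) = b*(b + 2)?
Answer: 44/427 ≈ 0.10304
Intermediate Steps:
F(w, b) = b*(2 + b)
(-332 + 376)/(F(-8, (1*6)*2) + 259) = (-332 + 376)/(((1*6)*2)*(2 + (1*6)*2) + 259) = 44/((6*2)*(2 + 6*2) + 259) = 44/(12*(2 + 12) + 259) = 44/(12*14 + 259) = 44/(168 + 259) = 44/427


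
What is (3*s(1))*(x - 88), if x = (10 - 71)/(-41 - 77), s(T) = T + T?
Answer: -30969/59 ≈ -524.90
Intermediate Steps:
s(T) = 2*T
x = 61/118 (x = -61/(-118) = -61*(-1/118) = 61/118 ≈ 0.51695)
(3*s(1))*(x - 88) = (3*(2*1))*(61/118 - 88) = (3*2)*(-10323/118) = 6*(-10323/118) = -30969/59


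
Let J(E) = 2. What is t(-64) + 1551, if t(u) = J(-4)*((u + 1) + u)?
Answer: 1297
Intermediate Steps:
t(u) = 2 + 4*u (t(u) = 2*((u + 1) + u) = 2*((1 + u) + u) = 2*(1 + 2*u) = 2 + 4*u)
t(-64) + 1551 = (2 + 4*(-64)) + 1551 = (2 - 256) + 1551 = -254 + 1551 = 1297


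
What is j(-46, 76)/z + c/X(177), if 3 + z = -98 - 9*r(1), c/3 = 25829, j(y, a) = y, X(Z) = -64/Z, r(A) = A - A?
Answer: -1385232155/6464 ≈ -2.1430e+5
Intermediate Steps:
r(A) = 0
c = 77487 (c = 3*25829 = 77487)
z = -101 (z = -3 + (-98 - 9*0) = -3 + (-98 + 0) = -3 - 98 = -101)
j(-46, 76)/z + c/X(177) = -46/(-101) + 77487/((-64/177)) = -46*(-1/101) + 77487/((-64*1/177)) = 46/101 + 77487/(-64/177) = 46/101 + 77487*(-177/64) = 46/101 - 13715199/64 = -1385232155/6464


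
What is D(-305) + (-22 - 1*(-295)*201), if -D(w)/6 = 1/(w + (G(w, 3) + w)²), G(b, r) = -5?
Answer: 5678057029/95795 ≈ 59273.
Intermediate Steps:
D(w) = -6/(w + (-5 + w)²)
D(-305) + (-22 - 1*(-295)*201) = -6/(-305 + (-5 - 305)²) + (-22 - 1*(-295)*201) = -6/(-305 + (-310)²) + (-22 + 295*201) = -6/(-305 + 96100) + (-22 + 59295) = -6/95795 + 59273 = 5678057029/95795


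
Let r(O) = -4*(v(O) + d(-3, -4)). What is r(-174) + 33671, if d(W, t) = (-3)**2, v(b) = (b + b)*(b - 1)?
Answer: -209965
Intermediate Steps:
v(b) = 2*b*(-1 + b) (v(b) = (2*b)*(-1 + b) = 2*b*(-1 + b))
d(W, t) = 9
r(O) = -36 - 8*O*(-1 + O) (r(O) = -4*(2*O*(-1 + O) + 9) = -4*(9 + 2*O*(-1 + O)) = -36 - 8*O*(-1 + O))
r(-174) + 33671 = (-36 - 8*(-174)**2 + 8*(-174)) + 33671 = (-36 - 8*30276 - 1392) + 33671 = (-36 - 242208 - 1392) + 33671 = -243636 + 33671 = -209965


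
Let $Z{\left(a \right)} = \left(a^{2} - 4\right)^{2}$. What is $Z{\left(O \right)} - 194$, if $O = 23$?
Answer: $275431$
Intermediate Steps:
$Z{\left(a \right)} = \left(-4 + a^{2}\right)^{2}$
$Z{\left(O \right)} - 194 = \left(-4 + 23^{2}\right)^{2} - 194 = \left(-4 + 529\right)^{2} - 194 = 525^{2} - 194 = 275625 - 194 = 275431$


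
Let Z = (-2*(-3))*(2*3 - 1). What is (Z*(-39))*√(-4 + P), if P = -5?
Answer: -3510*I ≈ -3510.0*I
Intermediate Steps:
Z = 30 (Z = 6*(6 - 1) = 6*5 = 30)
(Z*(-39))*√(-4 + P) = (30*(-39))*√(-4 - 5) = -3510*I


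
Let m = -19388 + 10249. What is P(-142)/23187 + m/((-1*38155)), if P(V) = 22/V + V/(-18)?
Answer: 10430499349/43486406955 ≈ 0.23986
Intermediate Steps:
P(V) = 22/V - V/18 (P(V) = 22/V + V*(-1/18) = 22/V - V/18)
m = -9139
P(-142)/23187 + m/((-1*38155)) = (22/(-142) - 1/18*(-142))/23187 - 9139/((-1*38155)) = (22*(-1/142) + 71/9)*(1/23187) - 9139/(-38155) = (-11/71 + 71/9)*(1/23187) - 9139*(-1/38155) = (4942/639)*(1/23187) + 703/2935 = 4942/14816493 + 703/2935 = 10430499349/43486406955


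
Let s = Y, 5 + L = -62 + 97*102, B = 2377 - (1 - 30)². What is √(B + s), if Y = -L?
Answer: I*√8291 ≈ 91.055*I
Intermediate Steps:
B = 1536 (B = 2377 - 1*(-29)² = 2377 - 1*841 = 2377 - 841 = 1536)
L = 9827 (L = -5 + (-62 + 97*102) = -5 + (-62 + 9894) = -5 + 9832 = 9827)
Y = -9827 (Y = -1*9827 = -9827)
s = -9827
√(B + s) = √(1536 - 9827) = √(-8291) = I*√8291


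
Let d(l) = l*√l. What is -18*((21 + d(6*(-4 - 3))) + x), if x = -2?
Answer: -342 + 756*I*√42 ≈ -342.0 + 4899.4*I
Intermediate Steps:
d(l) = l^(3/2)
-18*((21 + d(6*(-4 - 3))) + x) = -18*((21 + (6*(-4 - 3))^(3/2)) - 2) = -18*((21 + (6*(-7))^(3/2)) - 2) = -18*((21 + (-42)^(3/2)) - 2) = -18*((21 - 42*I*√42) - 2) = -18*(19 - 42*I*√42) = -342 + 756*I*√42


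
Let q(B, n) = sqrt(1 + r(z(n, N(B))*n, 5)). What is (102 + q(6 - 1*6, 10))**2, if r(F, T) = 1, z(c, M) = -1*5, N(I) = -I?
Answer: (102 + sqrt(2))**2 ≈ 10695.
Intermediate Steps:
z(c, M) = -5
q(B, n) = sqrt(2) (q(B, n) = sqrt(1 + 1) = sqrt(2))
(102 + q(6 - 1*6, 10))**2 = (102 + sqrt(2))**2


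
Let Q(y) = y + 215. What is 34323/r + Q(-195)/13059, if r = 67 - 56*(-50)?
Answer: 448281397/37440153 ≈ 11.973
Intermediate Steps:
r = 2867 (r = 67 + 2800 = 2867)
Q(y) = 215 + y
34323/r + Q(-195)/13059 = 34323/2867 + (215 - 195)/13059 = 34323*(1/2867) + 20*(1/13059) = 34323/2867 + 20/13059 = 448281397/37440153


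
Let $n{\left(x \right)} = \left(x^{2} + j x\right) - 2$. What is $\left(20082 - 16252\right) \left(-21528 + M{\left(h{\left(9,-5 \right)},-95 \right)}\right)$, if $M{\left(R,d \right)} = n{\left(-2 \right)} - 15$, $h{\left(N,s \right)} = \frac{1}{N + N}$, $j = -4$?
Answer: $-82471390$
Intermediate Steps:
$h{\left(N,s \right)} = \frac{1}{2 N}$
$n{\left(x \right)} = -2 + x^{2} - 4 x$ ($n{\left(x \right)} = \left(x^{2} - 4 x\right) - 2 = -2 + x^{2} - 4 x$)
$M{\left(R,d \right)} = -5$ ($M{\left(R,d \right)} = \left(-2 + \left(-2\right)^{2} - -8\right) - 15 = \left(-2 + 4 + 8\right) - 15 = 10 - 15 = -5$)
$\left(20082 - 16252\right) \left(-21528 + M{\left(h{\left(9,-5 \right)},-95 \right)}\right) = \left(20082 - 16252\right) \left(-21528 - 5\right) = 3830 \left(-21533\right) = -82471390$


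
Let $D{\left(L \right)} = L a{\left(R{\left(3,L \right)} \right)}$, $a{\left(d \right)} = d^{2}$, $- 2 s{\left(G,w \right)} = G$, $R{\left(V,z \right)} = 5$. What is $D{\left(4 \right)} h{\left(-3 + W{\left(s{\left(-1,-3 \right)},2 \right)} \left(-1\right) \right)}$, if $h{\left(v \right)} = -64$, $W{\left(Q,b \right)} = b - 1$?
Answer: $-6400$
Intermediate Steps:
$s{\left(G,w \right)} = - \frac{G}{2}$
$W{\left(Q,b \right)} = -1 + b$
$D{\left(L \right)} = 25 L$ ($D{\left(L \right)} = L 5^{2} = L 25 = 25 L$)
$D{\left(4 \right)} h{\left(-3 + W{\left(s{\left(-1,-3 \right)},2 \right)} \left(-1\right) \right)} = 25 \cdot 4 \left(-64\right) = 100 \left(-64\right) = -6400$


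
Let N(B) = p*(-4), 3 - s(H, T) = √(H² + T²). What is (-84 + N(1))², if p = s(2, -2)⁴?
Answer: 11048512 - 7807488*√2 ≈ 7056.6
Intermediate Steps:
s(H, T) = 3 - √(H² + T²)
p = (3 - 2*√2)⁴ (p = (3 - √(2² + (-2)²))⁴ = (3 - √(4 + 4))⁴ = (3 - √8)⁴ = (3 - 2*√2)⁴ ≈ 0.00086655)
N(B) = -2308 + 1632*√2 (N(B) = (577 - 408*√2)*(-4) = -2308 + 1632*√2)
(-84 + N(1))² = (-84 + (-2308 + 1632*√2))² = (-2392 + 1632*√2)²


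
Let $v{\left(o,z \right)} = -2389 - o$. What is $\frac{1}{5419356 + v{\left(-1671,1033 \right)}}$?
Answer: $\frac{1}{5418638} \approx 1.8455 \cdot 10^{-7}$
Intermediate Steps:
$\frac{1}{5419356 + v{\left(-1671,1033 \right)}} = \frac{1}{5419356 - 718} = \frac{1}{5418638}$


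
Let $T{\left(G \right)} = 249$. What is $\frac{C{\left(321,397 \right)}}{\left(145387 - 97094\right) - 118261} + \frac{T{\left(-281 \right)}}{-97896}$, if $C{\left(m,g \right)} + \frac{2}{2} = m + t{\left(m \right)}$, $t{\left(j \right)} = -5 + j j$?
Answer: $- \frac{211157521}{142699736} \approx -1.4797$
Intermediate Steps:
$t{\left(j \right)} = -5 + j^{2}$
$C{\left(m,g \right)} = -6 + m + m^{2}$ ($C{\left(m,g \right)} = -1 + \left(m + \left(-5 + m^{2}\right)\right) = -1 + \left(-5 + m + m^{2}\right) = -6 + m + m^{2}$)
$\frac{C{\left(321,397 \right)}}{\left(145387 - 97094\right) - 118261} + \frac{T{\left(-281 \right)}}{-97896} = \frac{-6 + 321 + 321^{2}}{\left(145387 - 97094\right) - 118261} + \frac{249}{-97896} = \frac{-6 + 321 + 103041}{48293 - 118261} + 249 \left(- \frac{1}{97896}\right) = \frac{103356}{-69968} - \frac{83}{32632} = 103356 \left(- \frac{1}{69968}\right) - \frac{83}{32632} = - \frac{25839}{17492} - \frac{83}{32632} = - \frac{211157521}{142699736}$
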